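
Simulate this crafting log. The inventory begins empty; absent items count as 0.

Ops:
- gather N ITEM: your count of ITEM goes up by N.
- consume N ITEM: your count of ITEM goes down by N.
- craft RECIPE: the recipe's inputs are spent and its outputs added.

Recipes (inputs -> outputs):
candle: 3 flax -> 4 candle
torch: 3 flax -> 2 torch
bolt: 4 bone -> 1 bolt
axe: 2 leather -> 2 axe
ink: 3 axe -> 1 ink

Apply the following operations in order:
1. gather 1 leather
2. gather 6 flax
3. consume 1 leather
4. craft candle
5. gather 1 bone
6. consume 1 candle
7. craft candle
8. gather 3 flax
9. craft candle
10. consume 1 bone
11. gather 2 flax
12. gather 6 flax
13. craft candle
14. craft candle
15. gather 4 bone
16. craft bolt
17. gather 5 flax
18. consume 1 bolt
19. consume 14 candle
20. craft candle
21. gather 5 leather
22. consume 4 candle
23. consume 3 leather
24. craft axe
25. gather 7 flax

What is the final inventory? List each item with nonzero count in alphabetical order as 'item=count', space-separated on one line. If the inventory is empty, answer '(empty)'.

After 1 (gather 1 leather): leather=1
After 2 (gather 6 flax): flax=6 leather=1
After 3 (consume 1 leather): flax=6
After 4 (craft candle): candle=4 flax=3
After 5 (gather 1 bone): bone=1 candle=4 flax=3
After 6 (consume 1 candle): bone=1 candle=3 flax=3
After 7 (craft candle): bone=1 candle=7
After 8 (gather 3 flax): bone=1 candle=7 flax=3
After 9 (craft candle): bone=1 candle=11
After 10 (consume 1 bone): candle=11
After 11 (gather 2 flax): candle=11 flax=2
After 12 (gather 6 flax): candle=11 flax=8
After 13 (craft candle): candle=15 flax=5
After 14 (craft candle): candle=19 flax=2
After 15 (gather 4 bone): bone=4 candle=19 flax=2
After 16 (craft bolt): bolt=1 candle=19 flax=2
After 17 (gather 5 flax): bolt=1 candle=19 flax=7
After 18 (consume 1 bolt): candle=19 flax=7
After 19 (consume 14 candle): candle=5 flax=7
After 20 (craft candle): candle=9 flax=4
After 21 (gather 5 leather): candle=9 flax=4 leather=5
After 22 (consume 4 candle): candle=5 flax=4 leather=5
After 23 (consume 3 leather): candle=5 flax=4 leather=2
After 24 (craft axe): axe=2 candle=5 flax=4
After 25 (gather 7 flax): axe=2 candle=5 flax=11

Answer: axe=2 candle=5 flax=11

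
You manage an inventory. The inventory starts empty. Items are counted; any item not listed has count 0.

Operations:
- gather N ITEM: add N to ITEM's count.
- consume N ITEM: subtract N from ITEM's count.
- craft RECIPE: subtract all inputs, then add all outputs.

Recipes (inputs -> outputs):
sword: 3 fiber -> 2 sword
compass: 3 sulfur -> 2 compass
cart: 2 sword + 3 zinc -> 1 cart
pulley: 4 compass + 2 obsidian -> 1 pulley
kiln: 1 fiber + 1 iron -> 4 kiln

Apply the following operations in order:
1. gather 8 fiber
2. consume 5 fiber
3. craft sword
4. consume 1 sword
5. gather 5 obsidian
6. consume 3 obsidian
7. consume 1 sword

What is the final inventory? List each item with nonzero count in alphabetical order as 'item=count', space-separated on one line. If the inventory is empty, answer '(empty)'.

After 1 (gather 8 fiber): fiber=8
After 2 (consume 5 fiber): fiber=3
After 3 (craft sword): sword=2
After 4 (consume 1 sword): sword=1
After 5 (gather 5 obsidian): obsidian=5 sword=1
After 6 (consume 3 obsidian): obsidian=2 sword=1
After 7 (consume 1 sword): obsidian=2

Answer: obsidian=2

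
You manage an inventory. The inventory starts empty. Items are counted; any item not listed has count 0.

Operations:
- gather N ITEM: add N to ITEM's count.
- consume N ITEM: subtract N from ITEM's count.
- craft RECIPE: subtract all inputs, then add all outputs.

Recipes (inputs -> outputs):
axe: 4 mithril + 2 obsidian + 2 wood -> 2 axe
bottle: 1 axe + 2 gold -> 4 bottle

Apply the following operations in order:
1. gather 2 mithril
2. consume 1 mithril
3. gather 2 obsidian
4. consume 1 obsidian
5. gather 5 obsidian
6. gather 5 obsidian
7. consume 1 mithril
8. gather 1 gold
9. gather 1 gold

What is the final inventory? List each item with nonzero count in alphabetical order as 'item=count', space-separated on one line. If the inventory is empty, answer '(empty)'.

Answer: gold=2 obsidian=11

Derivation:
After 1 (gather 2 mithril): mithril=2
After 2 (consume 1 mithril): mithril=1
After 3 (gather 2 obsidian): mithril=1 obsidian=2
After 4 (consume 1 obsidian): mithril=1 obsidian=1
After 5 (gather 5 obsidian): mithril=1 obsidian=6
After 6 (gather 5 obsidian): mithril=1 obsidian=11
After 7 (consume 1 mithril): obsidian=11
After 8 (gather 1 gold): gold=1 obsidian=11
After 9 (gather 1 gold): gold=2 obsidian=11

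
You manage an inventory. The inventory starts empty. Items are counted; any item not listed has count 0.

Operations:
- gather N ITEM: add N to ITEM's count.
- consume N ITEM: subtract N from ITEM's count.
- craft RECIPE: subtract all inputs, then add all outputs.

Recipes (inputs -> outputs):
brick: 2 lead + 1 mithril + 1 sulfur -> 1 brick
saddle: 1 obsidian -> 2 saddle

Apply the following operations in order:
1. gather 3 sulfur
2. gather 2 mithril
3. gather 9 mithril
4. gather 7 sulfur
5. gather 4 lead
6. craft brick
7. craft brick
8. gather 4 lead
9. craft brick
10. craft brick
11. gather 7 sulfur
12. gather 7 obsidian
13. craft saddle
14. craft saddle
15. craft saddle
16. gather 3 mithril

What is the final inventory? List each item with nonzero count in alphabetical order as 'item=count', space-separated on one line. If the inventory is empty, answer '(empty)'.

Answer: brick=4 mithril=10 obsidian=4 saddle=6 sulfur=13

Derivation:
After 1 (gather 3 sulfur): sulfur=3
After 2 (gather 2 mithril): mithril=2 sulfur=3
After 3 (gather 9 mithril): mithril=11 sulfur=3
After 4 (gather 7 sulfur): mithril=11 sulfur=10
After 5 (gather 4 lead): lead=4 mithril=11 sulfur=10
After 6 (craft brick): brick=1 lead=2 mithril=10 sulfur=9
After 7 (craft brick): brick=2 mithril=9 sulfur=8
After 8 (gather 4 lead): brick=2 lead=4 mithril=9 sulfur=8
After 9 (craft brick): brick=3 lead=2 mithril=8 sulfur=7
After 10 (craft brick): brick=4 mithril=7 sulfur=6
After 11 (gather 7 sulfur): brick=4 mithril=7 sulfur=13
After 12 (gather 7 obsidian): brick=4 mithril=7 obsidian=7 sulfur=13
After 13 (craft saddle): brick=4 mithril=7 obsidian=6 saddle=2 sulfur=13
After 14 (craft saddle): brick=4 mithril=7 obsidian=5 saddle=4 sulfur=13
After 15 (craft saddle): brick=4 mithril=7 obsidian=4 saddle=6 sulfur=13
After 16 (gather 3 mithril): brick=4 mithril=10 obsidian=4 saddle=6 sulfur=13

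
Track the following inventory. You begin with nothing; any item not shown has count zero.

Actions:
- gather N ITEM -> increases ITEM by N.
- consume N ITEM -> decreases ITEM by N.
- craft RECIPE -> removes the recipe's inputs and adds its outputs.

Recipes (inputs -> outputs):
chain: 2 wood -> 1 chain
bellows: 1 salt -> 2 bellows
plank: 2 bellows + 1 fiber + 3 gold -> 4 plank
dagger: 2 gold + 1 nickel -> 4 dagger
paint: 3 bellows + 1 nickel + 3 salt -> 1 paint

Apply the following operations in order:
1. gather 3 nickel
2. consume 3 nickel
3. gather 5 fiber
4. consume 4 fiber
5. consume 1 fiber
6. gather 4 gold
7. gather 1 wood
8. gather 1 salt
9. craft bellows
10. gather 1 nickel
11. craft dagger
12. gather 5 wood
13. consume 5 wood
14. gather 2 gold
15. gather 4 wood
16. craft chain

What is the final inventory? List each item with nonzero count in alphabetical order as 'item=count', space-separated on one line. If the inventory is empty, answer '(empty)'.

Answer: bellows=2 chain=1 dagger=4 gold=4 wood=3

Derivation:
After 1 (gather 3 nickel): nickel=3
After 2 (consume 3 nickel): (empty)
After 3 (gather 5 fiber): fiber=5
After 4 (consume 4 fiber): fiber=1
After 5 (consume 1 fiber): (empty)
After 6 (gather 4 gold): gold=4
After 7 (gather 1 wood): gold=4 wood=1
After 8 (gather 1 salt): gold=4 salt=1 wood=1
After 9 (craft bellows): bellows=2 gold=4 wood=1
After 10 (gather 1 nickel): bellows=2 gold=4 nickel=1 wood=1
After 11 (craft dagger): bellows=2 dagger=4 gold=2 wood=1
After 12 (gather 5 wood): bellows=2 dagger=4 gold=2 wood=6
After 13 (consume 5 wood): bellows=2 dagger=4 gold=2 wood=1
After 14 (gather 2 gold): bellows=2 dagger=4 gold=4 wood=1
After 15 (gather 4 wood): bellows=2 dagger=4 gold=4 wood=5
After 16 (craft chain): bellows=2 chain=1 dagger=4 gold=4 wood=3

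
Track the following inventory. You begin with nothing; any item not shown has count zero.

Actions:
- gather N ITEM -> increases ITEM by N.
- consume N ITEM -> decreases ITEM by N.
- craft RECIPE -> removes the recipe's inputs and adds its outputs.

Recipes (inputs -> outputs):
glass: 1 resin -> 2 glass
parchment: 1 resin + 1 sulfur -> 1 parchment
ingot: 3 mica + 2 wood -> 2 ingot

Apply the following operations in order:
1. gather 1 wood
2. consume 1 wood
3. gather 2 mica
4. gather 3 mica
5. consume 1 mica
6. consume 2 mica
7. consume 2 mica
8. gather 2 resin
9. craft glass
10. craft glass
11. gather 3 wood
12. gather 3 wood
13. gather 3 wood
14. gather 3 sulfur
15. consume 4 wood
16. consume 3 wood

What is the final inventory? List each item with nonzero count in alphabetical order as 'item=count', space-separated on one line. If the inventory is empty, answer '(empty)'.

Answer: glass=4 sulfur=3 wood=2

Derivation:
After 1 (gather 1 wood): wood=1
After 2 (consume 1 wood): (empty)
After 3 (gather 2 mica): mica=2
After 4 (gather 3 mica): mica=5
After 5 (consume 1 mica): mica=4
After 6 (consume 2 mica): mica=2
After 7 (consume 2 mica): (empty)
After 8 (gather 2 resin): resin=2
After 9 (craft glass): glass=2 resin=1
After 10 (craft glass): glass=4
After 11 (gather 3 wood): glass=4 wood=3
After 12 (gather 3 wood): glass=4 wood=6
After 13 (gather 3 wood): glass=4 wood=9
After 14 (gather 3 sulfur): glass=4 sulfur=3 wood=9
After 15 (consume 4 wood): glass=4 sulfur=3 wood=5
After 16 (consume 3 wood): glass=4 sulfur=3 wood=2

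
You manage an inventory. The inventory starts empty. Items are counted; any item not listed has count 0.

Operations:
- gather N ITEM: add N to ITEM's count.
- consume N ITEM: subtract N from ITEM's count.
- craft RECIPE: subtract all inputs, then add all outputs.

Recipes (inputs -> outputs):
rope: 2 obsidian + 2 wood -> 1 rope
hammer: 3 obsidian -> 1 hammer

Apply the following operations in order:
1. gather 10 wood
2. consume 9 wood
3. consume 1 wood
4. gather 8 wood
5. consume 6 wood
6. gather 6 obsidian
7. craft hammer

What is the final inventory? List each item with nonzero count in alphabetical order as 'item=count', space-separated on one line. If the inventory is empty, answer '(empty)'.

After 1 (gather 10 wood): wood=10
After 2 (consume 9 wood): wood=1
After 3 (consume 1 wood): (empty)
After 4 (gather 8 wood): wood=8
After 5 (consume 6 wood): wood=2
After 6 (gather 6 obsidian): obsidian=6 wood=2
After 7 (craft hammer): hammer=1 obsidian=3 wood=2

Answer: hammer=1 obsidian=3 wood=2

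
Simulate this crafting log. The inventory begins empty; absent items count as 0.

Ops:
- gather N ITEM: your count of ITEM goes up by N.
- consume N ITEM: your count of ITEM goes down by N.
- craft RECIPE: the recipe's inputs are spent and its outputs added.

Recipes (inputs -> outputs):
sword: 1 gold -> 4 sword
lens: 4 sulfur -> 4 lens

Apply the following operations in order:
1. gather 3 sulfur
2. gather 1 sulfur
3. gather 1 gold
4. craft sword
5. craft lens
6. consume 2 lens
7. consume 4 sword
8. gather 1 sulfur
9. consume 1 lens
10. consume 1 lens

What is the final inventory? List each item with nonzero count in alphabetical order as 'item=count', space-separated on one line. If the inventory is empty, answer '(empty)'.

Answer: sulfur=1

Derivation:
After 1 (gather 3 sulfur): sulfur=3
After 2 (gather 1 sulfur): sulfur=4
After 3 (gather 1 gold): gold=1 sulfur=4
After 4 (craft sword): sulfur=4 sword=4
After 5 (craft lens): lens=4 sword=4
After 6 (consume 2 lens): lens=2 sword=4
After 7 (consume 4 sword): lens=2
After 8 (gather 1 sulfur): lens=2 sulfur=1
After 9 (consume 1 lens): lens=1 sulfur=1
After 10 (consume 1 lens): sulfur=1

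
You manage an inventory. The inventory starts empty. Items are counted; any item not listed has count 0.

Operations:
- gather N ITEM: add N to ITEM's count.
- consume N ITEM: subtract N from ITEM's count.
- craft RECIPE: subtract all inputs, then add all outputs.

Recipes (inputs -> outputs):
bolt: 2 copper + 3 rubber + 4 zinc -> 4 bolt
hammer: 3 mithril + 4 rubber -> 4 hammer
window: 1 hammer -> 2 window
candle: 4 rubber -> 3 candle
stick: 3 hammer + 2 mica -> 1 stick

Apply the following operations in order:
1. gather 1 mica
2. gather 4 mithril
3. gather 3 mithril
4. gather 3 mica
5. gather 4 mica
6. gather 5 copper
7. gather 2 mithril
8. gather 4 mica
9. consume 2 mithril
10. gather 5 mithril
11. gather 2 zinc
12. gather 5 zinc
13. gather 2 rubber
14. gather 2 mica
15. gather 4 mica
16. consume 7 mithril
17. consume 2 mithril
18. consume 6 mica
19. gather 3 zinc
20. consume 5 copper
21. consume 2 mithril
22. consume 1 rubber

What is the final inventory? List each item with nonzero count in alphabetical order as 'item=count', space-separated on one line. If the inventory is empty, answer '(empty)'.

Answer: mica=12 mithril=1 rubber=1 zinc=10

Derivation:
After 1 (gather 1 mica): mica=1
After 2 (gather 4 mithril): mica=1 mithril=4
After 3 (gather 3 mithril): mica=1 mithril=7
After 4 (gather 3 mica): mica=4 mithril=7
After 5 (gather 4 mica): mica=8 mithril=7
After 6 (gather 5 copper): copper=5 mica=8 mithril=7
After 7 (gather 2 mithril): copper=5 mica=8 mithril=9
After 8 (gather 4 mica): copper=5 mica=12 mithril=9
After 9 (consume 2 mithril): copper=5 mica=12 mithril=7
After 10 (gather 5 mithril): copper=5 mica=12 mithril=12
After 11 (gather 2 zinc): copper=5 mica=12 mithril=12 zinc=2
After 12 (gather 5 zinc): copper=5 mica=12 mithril=12 zinc=7
After 13 (gather 2 rubber): copper=5 mica=12 mithril=12 rubber=2 zinc=7
After 14 (gather 2 mica): copper=5 mica=14 mithril=12 rubber=2 zinc=7
After 15 (gather 4 mica): copper=5 mica=18 mithril=12 rubber=2 zinc=7
After 16 (consume 7 mithril): copper=5 mica=18 mithril=5 rubber=2 zinc=7
After 17 (consume 2 mithril): copper=5 mica=18 mithril=3 rubber=2 zinc=7
After 18 (consume 6 mica): copper=5 mica=12 mithril=3 rubber=2 zinc=7
After 19 (gather 3 zinc): copper=5 mica=12 mithril=3 rubber=2 zinc=10
After 20 (consume 5 copper): mica=12 mithril=3 rubber=2 zinc=10
After 21 (consume 2 mithril): mica=12 mithril=1 rubber=2 zinc=10
After 22 (consume 1 rubber): mica=12 mithril=1 rubber=1 zinc=10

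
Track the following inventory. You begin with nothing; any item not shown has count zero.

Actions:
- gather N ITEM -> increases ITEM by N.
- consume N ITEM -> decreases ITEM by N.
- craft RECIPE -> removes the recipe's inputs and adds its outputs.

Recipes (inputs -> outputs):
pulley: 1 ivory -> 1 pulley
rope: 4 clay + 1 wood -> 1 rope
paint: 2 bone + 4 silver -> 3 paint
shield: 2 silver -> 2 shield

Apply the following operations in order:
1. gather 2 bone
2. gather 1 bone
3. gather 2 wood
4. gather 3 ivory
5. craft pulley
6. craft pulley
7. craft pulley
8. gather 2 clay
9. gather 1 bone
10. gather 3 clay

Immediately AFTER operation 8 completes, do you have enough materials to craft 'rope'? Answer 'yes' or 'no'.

Answer: no

Derivation:
After 1 (gather 2 bone): bone=2
After 2 (gather 1 bone): bone=3
After 3 (gather 2 wood): bone=3 wood=2
After 4 (gather 3 ivory): bone=3 ivory=3 wood=2
After 5 (craft pulley): bone=3 ivory=2 pulley=1 wood=2
After 6 (craft pulley): bone=3 ivory=1 pulley=2 wood=2
After 7 (craft pulley): bone=3 pulley=3 wood=2
After 8 (gather 2 clay): bone=3 clay=2 pulley=3 wood=2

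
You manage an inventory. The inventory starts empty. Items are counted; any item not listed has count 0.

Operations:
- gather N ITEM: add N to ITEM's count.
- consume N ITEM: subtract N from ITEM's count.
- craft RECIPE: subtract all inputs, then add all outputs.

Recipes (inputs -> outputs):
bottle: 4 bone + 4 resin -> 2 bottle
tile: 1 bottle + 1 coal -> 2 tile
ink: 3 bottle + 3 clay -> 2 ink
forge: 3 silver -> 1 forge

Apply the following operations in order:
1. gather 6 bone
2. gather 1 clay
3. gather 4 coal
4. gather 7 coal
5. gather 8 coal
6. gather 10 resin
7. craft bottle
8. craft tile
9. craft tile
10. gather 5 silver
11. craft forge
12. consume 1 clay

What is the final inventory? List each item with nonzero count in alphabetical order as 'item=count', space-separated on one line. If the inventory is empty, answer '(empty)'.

After 1 (gather 6 bone): bone=6
After 2 (gather 1 clay): bone=6 clay=1
After 3 (gather 4 coal): bone=6 clay=1 coal=4
After 4 (gather 7 coal): bone=6 clay=1 coal=11
After 5 (gather 8 coal): bone=6 clay=1 coal=19
After 6 (gather 10 resin): bone=6 clay=1 coal=19 resin=10
After 7 (craft bottle): bone=2 bottle=2 clay=1 coal=19 resin=6
After 8 (craft tile): bone=2 bottle=1 clay=1 coal=18 resin=6 tile=2
After 9 (craft tile): bone=2 clay=1 coal=17 resin=6 tile=4
After 10 (gather 5 silver): bone=2 clay=1 coal=17 resin=6 silver=5 tile=4
After 11 (craft forge): bone=2 clay=1 coal=17 forge=1 resin=6 silver=2 tile=4
After 12 (consume 1 clay): bone=2 coal=17 forge=1 resin=6 silver=2 tile=4

Answer: bone=2 coal=17 forge=1 resin=6 silver=2 tile=4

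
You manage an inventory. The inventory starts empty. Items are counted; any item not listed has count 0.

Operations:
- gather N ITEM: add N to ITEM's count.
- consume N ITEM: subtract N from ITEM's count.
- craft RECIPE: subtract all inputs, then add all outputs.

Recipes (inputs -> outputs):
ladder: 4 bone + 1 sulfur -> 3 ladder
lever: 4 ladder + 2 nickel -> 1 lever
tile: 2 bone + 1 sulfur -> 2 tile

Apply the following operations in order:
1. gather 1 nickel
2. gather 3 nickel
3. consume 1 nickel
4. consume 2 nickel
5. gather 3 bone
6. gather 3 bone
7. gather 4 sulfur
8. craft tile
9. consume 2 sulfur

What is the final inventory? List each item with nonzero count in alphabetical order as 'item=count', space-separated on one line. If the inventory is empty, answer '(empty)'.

Answer: bone=4 nickel=1 sulfur=1 tile=2

Derivation:
After 1 (gather 1 nickel): nickel=1
After 2 (gather 3 nickel): nickel=4
After 3 (consume 1 nickel): nickel=3
After 4 (consume 2 nickel): nickel=1
After 5 (gather 3 bone): bone=3 nickel=1
After 6 (gather 3 bone): bone=6 nickel=1
After 7 (gather 4 sulfur): bone=6 nickel=1 sulfur=4
After 8 (craft tile): bone=4 nickel=1 sulfur=3 tile=2
After 9 (consume 2 sulfur): bone=4 nickel=1 sulfur=1 tile=2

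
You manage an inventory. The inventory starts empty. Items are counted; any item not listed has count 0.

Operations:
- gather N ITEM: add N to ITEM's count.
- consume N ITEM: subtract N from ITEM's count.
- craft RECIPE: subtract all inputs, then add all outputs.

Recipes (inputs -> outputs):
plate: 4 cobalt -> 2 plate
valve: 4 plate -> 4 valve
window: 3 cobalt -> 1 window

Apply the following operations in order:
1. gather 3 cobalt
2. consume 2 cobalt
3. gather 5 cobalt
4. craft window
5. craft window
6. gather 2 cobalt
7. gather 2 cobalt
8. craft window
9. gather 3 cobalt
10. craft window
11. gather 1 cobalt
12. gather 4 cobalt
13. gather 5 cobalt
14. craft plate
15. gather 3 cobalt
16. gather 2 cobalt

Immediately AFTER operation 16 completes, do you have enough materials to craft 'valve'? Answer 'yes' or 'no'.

After 1 (gather 3 cobalt): cobalt=3
After 2 (consume 2 cobalt): cobalt=1
After 3 (gather 5 cobalt): cobalt=6
After 4 (craft window): cobalt=3 window=1
After 5 (craft window): window=2
After 6 (gather 2 cobalt): cobalt=2 window=2
After 7 (gather 2 cobalt): cobalt=4 window=2
After 8 (craft window): cobalt=1 window=3
After 9 (gather 3 cobalt): cobalt=4 window=3
After 10 (craft window): cobalt=1 window=4
After 11 (gather 1 cobalt): cobalt=2 window=4
After 12 (gather 4 cobalt): cobalt=6 window=4
After 13 (gather 5 cobalt): cobalt=11 window=4
After 14 (craft plate): cobalt=7 plate=2 window=4
After 15 (gather 3 cobalt): cobalt=10 plate=2 window=4
After 16 (gather 2 cobalt): cobalt=12 plate=2 window=4

Answer: no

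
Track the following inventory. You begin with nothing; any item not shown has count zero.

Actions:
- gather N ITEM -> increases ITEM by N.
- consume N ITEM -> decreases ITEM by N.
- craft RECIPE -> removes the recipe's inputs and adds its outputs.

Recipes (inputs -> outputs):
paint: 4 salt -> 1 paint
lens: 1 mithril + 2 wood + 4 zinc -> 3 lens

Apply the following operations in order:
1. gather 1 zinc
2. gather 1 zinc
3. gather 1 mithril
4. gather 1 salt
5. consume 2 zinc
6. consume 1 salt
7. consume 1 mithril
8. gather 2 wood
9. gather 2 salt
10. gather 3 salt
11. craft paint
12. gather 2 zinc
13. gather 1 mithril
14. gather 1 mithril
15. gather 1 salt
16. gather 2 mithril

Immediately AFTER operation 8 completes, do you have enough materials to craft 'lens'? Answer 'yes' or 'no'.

Answer: no

Derivation:
After 1 (gather 1 zinc): zinc=1
After 2 (gather 1 zinc): zinc=2
After 3 (gather 1 mithril): mithril=1 zinc=2
After 4 (gather 1 salt): mithril=1 salt=1 zinc=2
After 5 (consume 2 zinc): mithril=1 salt=1
After 6 (consume 1 salt): mithril=1
After 7 (consume 1 mithril): (empty)
After 8 (gather 2 wood): wood=2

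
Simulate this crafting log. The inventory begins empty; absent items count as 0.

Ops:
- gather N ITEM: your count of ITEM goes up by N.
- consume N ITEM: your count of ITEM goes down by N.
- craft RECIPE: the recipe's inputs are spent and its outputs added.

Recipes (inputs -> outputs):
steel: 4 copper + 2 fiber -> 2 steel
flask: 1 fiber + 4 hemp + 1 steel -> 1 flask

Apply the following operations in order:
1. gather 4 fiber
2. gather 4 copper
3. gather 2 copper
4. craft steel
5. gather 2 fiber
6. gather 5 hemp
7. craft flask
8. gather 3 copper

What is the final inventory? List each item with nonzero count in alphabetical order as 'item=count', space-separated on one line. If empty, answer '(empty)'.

After 1 (gather 4 fiber): fiber=4
After 2 (gather 4 copper): copper=4 fiber=4
After 3 (gather 2 copper): copper=6 fiber=4
After 4 (craft steel): copper=2 fiber=2 steel=2
After 5 (gather 2 fiber): copper=2 fiber=4 steel=2
After 6 (gather 5 hemp): copper=2 fiber=4 hemp=5 steel=2
After 7 (craft flask): copper=2 fiber=3 flask=1 hemp=1 steel=1
After 8 (gather 3 copper): copper=5 fiber=3 flask=1 hemp=1 steel=1

Answer: copper=5 fiber=3 flask=1 hemp=1 steel=1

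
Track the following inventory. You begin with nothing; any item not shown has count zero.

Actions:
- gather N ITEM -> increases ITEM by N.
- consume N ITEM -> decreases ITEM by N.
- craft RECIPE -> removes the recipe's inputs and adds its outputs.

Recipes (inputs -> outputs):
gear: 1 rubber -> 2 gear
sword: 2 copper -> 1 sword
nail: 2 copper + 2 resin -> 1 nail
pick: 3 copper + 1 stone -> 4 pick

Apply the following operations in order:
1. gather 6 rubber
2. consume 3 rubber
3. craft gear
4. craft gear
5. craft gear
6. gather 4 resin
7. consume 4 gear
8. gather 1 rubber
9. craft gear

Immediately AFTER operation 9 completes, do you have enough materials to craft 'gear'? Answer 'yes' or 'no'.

Answer: no

Derivation:
After 1 (gather 6 rubber): rubber=6
After 2 (consume 3 rubber): rubber=3
After 3 (craft gear): gear=2 rubber=2
After 4 (craft gear): gear=4 rubber=1
After 5 (craft gear): gear=6
After 6 (gather 4 resin): gear=6 resin=4
After 7 (consume 4 gear): gear=2 resin=4
After 8 (gather 1 rubber): gear=2 resin=4 rubber=1
After 9 (craft gear): gear=4 resin=4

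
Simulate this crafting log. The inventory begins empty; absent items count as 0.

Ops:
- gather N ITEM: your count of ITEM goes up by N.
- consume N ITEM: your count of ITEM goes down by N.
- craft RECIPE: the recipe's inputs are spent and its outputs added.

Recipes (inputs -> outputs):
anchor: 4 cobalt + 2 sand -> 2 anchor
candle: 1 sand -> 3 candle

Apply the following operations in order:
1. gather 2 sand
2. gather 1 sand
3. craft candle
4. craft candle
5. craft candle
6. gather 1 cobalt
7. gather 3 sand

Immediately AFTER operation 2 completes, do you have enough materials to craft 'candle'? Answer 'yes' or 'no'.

After 1 (gather 2 sand): sand=2
After 2 (gather 1 sand): sand=3

Answer: yes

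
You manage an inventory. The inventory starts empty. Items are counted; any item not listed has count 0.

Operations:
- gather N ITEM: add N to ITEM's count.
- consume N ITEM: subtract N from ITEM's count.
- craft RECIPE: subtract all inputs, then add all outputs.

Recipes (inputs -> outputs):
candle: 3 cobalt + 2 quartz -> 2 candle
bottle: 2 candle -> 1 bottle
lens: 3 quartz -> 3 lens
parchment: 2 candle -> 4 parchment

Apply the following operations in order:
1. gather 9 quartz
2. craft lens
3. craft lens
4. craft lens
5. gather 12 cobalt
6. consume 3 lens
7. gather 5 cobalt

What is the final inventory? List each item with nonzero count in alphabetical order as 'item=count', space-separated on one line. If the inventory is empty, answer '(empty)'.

After 1 (gather 9 quartz): quartz=9
After 2 (craft lens): lens=3 quartz=6
After 3 (craft lens): lens=6 quartz=3
After 4 (craft lens): lens=9
After 5 (gather 12 cobalt): cobalt=12 lens=9
After 6 (consume 3 lens): cobalt=12 lens=6
After 7 (gather 5 cobalt): cobalt=17 lens=6

Answer: cobalt=17 lens=6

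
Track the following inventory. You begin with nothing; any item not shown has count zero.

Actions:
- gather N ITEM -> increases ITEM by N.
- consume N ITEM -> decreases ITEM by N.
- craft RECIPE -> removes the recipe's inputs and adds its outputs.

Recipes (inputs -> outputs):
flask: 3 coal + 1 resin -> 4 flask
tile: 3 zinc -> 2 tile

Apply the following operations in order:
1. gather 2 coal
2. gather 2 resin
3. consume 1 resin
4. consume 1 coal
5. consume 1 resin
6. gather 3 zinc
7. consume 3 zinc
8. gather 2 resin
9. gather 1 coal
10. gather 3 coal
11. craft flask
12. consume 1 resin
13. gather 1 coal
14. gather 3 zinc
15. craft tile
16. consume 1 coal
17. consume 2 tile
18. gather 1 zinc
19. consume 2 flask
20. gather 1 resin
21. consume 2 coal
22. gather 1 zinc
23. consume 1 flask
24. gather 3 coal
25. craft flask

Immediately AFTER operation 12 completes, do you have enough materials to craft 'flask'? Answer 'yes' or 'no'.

Answer: no

Derivation:
After 1 (gather 2 coal): coal=2
After 2 (gather 2 resin): coal=2 resin=2
After 3 (consume 1 resin): coal=2 resin=1
After 4 (consume 1 coal): coal=1 resin=1
After 5 (consume 1 resin): coal=1
After 6 (gather 3 zinc): coal=1 zinc=3
After 7 (consume 3 zinc): coal=1
After 8 (gather 2 resin): coal=1 resin=2
After 9 (gather 1 coal): coal=2 resin=2
After 10 (gather 3 coal): coal=5 resin=2
After 11 (craft flask): coal=2 flask=4 resin=1
After 12 (consume 1 resin): coal=2 flask=4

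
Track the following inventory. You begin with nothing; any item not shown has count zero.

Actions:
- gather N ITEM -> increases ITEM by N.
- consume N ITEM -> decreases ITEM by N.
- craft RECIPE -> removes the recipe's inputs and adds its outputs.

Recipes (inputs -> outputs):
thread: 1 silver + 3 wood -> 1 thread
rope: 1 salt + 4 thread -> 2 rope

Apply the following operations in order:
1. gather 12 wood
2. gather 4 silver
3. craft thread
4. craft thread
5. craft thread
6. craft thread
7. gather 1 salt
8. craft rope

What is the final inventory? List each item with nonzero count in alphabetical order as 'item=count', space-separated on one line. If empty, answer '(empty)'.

After 1 (gather 12 wood): wood=12
After 2 (gather 4 silver): silver=4 wood=12
After 3 (craft thread): silver=3 thread=1 wood=9
After 4 (craft thread): silver=2 thread=2 wood=6
After 5 (craft thread): silver=1 thread=3 wood=3
After 6 (craft thread): thread=4
After 7 (gather 1 salt): salt=1 thread=4
After 8 (craft rope): rope=2

Answer: rope=2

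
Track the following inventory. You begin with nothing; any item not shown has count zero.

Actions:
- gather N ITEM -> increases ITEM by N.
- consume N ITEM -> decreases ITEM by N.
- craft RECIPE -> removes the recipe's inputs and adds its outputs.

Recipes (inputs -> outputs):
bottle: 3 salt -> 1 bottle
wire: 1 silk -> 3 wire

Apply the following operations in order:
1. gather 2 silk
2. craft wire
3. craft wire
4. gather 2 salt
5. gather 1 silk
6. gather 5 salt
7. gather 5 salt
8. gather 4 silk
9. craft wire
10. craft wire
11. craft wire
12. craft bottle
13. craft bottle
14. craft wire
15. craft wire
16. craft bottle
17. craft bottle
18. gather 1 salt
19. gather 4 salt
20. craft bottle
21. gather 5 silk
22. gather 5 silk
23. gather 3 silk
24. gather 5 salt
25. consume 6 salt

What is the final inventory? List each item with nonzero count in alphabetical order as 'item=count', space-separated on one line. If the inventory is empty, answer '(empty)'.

Answer: bottle=5 salt=1 silk=13 wire=21

Derivation:
After 1 (gather 2 silk): silk=2
After 2 (craft wire): silk=1 wire=3
After 3 (craft wire): wire=6
After 4 (gather 2 salt): salt=2 wire=6
After 5 (gather 1 silk): salt=2 silk=1 wire=6
After 6 (gather 5 salt): salt=7 silk=1 wire=6
After 7 (gather 5 salt): salt=12 silk=1 wire=6
After 8 (gather 4 silk): salt=12 silk=5 wire=6
After 9 (craft wire): salt=12 silk=4 wire=9
After 10 (craft wire): salt=12 silk=3 wire=12
After 11 (craft wire): salt=12 silk=2 wire=15
After 12 (craft bottle): bottle=1 salt=9 silk=2 wire=15
After 13 (craft bottle): bottle=2 salt=6 silk=2 wire=15
After 14 (craft wire): bottle=2 salt=6 silk=1 wire=18
After 15 (craft wire): bottle=2 salt=6 wire=21
After 16 (craft bottle): bottle=3 salt=3 wire=21
After 17 (craft bottle): bottle=4 wire=21
After 18 (gather 1 salt): bottle=4 salt=1 wire=21
After 19 (gather 4 salt): bottle=4 salt=5 wire=21
After 20 (craft bottle): bottle=5 salt=2 wire=21
After 21 (gather 5 silk): bottle=5 salt=2 silk=5 wire=21
After 22 (gather 5 silk): bottle=5 salt=2 silk=10 wire=21
After 23 (gather 3 silk): bottle=5 salt=2 silk=13 wire=21
After 24 (gather 5 salt): bottle=5 salt=7 silk=13 wire=21
After 25 (consume 6 salt): bottle=5 salt=1 silk=13 wire=21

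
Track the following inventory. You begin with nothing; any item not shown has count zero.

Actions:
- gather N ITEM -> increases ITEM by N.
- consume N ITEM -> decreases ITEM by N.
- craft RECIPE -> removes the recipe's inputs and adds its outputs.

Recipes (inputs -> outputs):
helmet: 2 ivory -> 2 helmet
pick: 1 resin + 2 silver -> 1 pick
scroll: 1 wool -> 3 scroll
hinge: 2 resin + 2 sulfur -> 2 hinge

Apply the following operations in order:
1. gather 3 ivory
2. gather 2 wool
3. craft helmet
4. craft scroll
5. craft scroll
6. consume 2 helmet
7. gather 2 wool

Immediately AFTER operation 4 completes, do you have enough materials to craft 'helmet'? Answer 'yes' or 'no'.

After 1 (gather 3 ivory): ivory=3
After 2 (gather 2 wool): ivory=3 wool=2
After 3 (craft helmet): helmet=2 ivory=1 wool=2
After 4 (craft scroll): helmet=2 ivory=1 scroll=3 wool=1

Answer: no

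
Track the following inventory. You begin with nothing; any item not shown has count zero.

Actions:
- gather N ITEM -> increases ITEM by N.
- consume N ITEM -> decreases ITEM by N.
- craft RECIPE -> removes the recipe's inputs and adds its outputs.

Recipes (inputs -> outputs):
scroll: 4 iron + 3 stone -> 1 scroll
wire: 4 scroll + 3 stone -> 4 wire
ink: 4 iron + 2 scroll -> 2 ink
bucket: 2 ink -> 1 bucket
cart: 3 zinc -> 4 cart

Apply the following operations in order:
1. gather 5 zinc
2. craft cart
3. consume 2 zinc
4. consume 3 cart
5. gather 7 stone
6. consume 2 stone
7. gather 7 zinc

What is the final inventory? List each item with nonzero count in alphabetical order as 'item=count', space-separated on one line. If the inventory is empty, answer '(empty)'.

Answer: cart=1 stone=5 zinc=7

Derivation:
After 1 (gather 5 zinc): zinc=5
After 2 (craft cart): cart=4 zinc=2
After 3 (consume 2 zinc): cart=4
After 4 (consume 3 cart): cart=1
After 5 (gather 7 stone): cart=1 stone=7
After 6 (consume 2 stone): cart=1 stone=5
After 7 (gather 7 zinc): cart=1 stone=5 zinc=7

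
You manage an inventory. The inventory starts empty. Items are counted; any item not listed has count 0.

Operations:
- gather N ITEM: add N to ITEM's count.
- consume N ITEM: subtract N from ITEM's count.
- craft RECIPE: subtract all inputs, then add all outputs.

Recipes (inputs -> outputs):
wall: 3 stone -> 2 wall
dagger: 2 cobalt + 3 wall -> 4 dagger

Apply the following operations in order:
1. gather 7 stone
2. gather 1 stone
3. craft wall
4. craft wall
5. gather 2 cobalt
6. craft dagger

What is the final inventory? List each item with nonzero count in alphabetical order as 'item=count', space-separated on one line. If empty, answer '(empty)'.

After 1 (gather 7 stone): stone=7
After 2 (gather 1 stone): stone=8
After 3 (craft wall): stone=5 wall=2
After 4 (craft wall): stone=2 wall=4
After 5 (gather 2 cobalt): cobalt=2 stone=2 wall=4
After 6 (craft dagger): dagger=4 stone=2 wall=1

Answer: dagger=4 stone=2 wall=1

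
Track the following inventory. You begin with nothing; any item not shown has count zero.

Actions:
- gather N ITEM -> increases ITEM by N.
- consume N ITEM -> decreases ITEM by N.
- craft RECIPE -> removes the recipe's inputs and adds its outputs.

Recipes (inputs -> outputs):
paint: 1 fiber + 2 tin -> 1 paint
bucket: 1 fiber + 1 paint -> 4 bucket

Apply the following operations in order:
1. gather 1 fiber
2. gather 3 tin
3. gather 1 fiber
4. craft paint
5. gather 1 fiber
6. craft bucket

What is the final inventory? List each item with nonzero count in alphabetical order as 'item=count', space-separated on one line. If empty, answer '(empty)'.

Answer: bucket=4 fiber=1 tin=1

Derivation:
After 1 (gather 1 fiber): fiber=1
After 2 (gather 3 tin): fiber=1 tin=3
After 3 (gather 1 fiber): fiber=2 tin=3
After 4 (craft paint): fiber=1 paint=1 tin=1
After 5 (gather 1 fiber): fiber=2 paint=1 tin=1
After 6 (craft bucket): bucket=4 fiber=1 tin=1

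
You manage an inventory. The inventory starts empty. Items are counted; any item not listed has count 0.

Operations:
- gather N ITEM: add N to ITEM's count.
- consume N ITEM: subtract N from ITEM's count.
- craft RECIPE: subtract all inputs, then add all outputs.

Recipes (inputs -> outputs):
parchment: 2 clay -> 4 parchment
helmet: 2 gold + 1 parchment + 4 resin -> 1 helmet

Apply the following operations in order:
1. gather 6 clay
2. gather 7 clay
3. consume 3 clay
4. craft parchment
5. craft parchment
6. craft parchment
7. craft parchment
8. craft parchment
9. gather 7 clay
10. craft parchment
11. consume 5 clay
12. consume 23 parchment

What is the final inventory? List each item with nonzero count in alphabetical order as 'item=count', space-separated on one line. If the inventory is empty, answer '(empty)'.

After 1 (gather 6 clay): clay=6
After 2 (gather 7 clay): clay=13
After 3 (consume 3 clay): clay=10
After 4 (craft parchment): clay=8 parchment=4
After 5 (craft parchment): clay=6 parchment=8
After 6 (craft parchment): clay=4 parchment=12
After 7 (craft parchment): clay=2 parchment=16
After 8 (craft parchment): parchment=20
After 9 (gather 7 clay): clay=7 parchment=20
After 10 (craft parchment): clay=5 parchment=24
After 11 (consume 5 clay): parchment=24
After 12 (consume 23 parchment): parchment=1

Answer: parchment=1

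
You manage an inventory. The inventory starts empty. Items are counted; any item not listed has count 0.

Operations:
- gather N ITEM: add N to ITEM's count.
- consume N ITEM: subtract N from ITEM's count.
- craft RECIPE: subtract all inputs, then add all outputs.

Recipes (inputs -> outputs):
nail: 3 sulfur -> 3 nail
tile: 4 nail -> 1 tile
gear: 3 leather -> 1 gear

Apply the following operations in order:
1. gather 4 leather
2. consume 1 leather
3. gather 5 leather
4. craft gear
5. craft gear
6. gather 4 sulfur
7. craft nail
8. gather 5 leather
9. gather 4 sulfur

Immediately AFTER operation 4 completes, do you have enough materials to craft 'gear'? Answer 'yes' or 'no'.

After 1 (gather 4 leather): leather=4
After 2 (consume 1 leather): leather=3
After 3 (gather 5 leather): leather=8
After 4 (craft gear): gear=1 leather=5

Answer: yes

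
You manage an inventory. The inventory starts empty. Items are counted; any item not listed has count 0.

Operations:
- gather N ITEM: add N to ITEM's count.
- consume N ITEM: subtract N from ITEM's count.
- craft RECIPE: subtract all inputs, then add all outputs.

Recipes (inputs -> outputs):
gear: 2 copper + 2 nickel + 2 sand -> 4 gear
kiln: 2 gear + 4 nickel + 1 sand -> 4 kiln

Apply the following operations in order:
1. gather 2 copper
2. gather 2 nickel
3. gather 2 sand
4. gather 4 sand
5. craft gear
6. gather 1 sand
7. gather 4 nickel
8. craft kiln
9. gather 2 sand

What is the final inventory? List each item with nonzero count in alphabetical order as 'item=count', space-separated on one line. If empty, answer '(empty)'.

Answer: gear=2 kiln=4 sand=6

Derivation:
After 1 (gather 2 copper): copper=2
After 2 (gather 2 nickel): copper=2 nickel=2
After 3 (gather 2 sand): copper=2 nickel=2 sand=2
After 4 (gather 4 sand): copper=2 nickel=2 sand=6
After 5 (craft gear): gear=4 sand=4
After 6 (gather 1 sand): gear=4 sand=5
After 7 (gather 4 nickel): gear=4 nickel=4 sand=5
After 8 (craft kiln): gear=2 kiln=4 sand=4
After 9 (gather 2 sand): gear=2 kiln=4 sand=6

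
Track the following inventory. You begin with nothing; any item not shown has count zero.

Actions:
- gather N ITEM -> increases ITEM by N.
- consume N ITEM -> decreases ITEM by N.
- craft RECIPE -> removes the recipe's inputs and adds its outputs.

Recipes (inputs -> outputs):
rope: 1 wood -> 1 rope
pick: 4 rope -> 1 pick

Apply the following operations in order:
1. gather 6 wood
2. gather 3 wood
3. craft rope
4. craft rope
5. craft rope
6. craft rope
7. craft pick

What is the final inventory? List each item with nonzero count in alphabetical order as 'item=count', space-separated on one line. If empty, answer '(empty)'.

Answer: pick=1 wood=5

Derivation:
After 1 (gather 6 wood): wood=6
After 2 (gather 3 wood): wood=9
After 3 (craft rope): rope=1 wood=8
After 4 (craft rope): rope=2 wood=7
After 5 (craft rope): rope=3 wood=6
After 6 (craft rope): rope=4 wood=5
After 7 (craft pick): pick=1 wood=5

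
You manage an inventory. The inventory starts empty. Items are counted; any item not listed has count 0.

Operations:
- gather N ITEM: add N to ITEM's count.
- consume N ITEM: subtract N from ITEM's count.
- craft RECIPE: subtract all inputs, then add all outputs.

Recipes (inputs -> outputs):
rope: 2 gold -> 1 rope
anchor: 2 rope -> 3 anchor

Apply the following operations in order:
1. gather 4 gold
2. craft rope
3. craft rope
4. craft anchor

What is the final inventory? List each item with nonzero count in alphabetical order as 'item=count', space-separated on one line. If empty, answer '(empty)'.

Answer: anchor=3

Derivation:
After 1 (gather 4 gold): gold=4
After 2 (craft rope): gold=2 rope=1
After 3 (craft rope): rope=2
After 4 (craft anchor): anchor=3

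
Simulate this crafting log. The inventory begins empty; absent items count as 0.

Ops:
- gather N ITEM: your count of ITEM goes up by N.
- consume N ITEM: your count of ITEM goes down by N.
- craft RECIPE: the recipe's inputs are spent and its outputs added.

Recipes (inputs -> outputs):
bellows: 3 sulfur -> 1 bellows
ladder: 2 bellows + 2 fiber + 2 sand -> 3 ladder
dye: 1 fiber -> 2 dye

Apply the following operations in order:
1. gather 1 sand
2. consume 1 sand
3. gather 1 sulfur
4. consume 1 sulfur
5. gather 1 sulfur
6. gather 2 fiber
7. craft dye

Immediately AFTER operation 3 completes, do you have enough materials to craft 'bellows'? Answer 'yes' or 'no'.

Answer: no

Derivation:
After 1 (gather 1 sand): sand=1
After 2 (consume 1 sand): (empty)
After 3 (gather 1 sulfur): sulfur=1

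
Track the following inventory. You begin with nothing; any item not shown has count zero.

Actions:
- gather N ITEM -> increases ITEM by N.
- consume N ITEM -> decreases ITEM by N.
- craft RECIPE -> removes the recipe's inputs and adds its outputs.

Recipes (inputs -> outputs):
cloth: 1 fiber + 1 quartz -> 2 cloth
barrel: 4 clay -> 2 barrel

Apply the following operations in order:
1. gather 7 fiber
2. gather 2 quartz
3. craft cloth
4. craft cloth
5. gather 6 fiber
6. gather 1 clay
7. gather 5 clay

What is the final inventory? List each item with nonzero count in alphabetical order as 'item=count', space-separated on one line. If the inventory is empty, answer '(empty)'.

After 1 (gather 7 fiber): fiber=7
After 2 (gather 2 quartz): fiber=7 quartz=2
After 3 (craft cloth): cloth=2 fiber=6 quartz=1
After 4 (craft cloth): cloth=4 fiber=5
After 5 (gather 6 fiber): cloth=4 fiber=11
After 6 (gather 1 clay): clay=1 cloth=4 fiber=11
After 7 (gather 5 clay): clay=6 cloth=4 fiber=11

Answer: clay=6 cloth=4 fiber=11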